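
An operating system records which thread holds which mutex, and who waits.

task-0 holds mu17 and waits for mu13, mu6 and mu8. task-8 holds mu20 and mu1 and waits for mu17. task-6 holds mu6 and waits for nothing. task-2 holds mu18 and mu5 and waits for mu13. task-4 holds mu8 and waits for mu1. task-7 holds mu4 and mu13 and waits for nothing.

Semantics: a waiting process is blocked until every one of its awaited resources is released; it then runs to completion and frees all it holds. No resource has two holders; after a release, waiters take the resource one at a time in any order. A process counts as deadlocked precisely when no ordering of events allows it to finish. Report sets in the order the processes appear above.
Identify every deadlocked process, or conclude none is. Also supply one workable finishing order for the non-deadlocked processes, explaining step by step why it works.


The deadlocked set is task-0, task-8 and task-4.
Key observation: the loop task-0 -> task-4 -> task-8 -> task-0 blocks itself forever; no other process is dragged down with it.
The rest can finish in the order task-7, task-6, task-2.
Step-by-step check:
  task-7 waits on nothing -> runs at once and releases mu4 and mu13
  task-6 waits on nothing -> runs at once and releases mu6
  run task-2 (all its waits — mu13 — are resolved); releases mu18 and mu5


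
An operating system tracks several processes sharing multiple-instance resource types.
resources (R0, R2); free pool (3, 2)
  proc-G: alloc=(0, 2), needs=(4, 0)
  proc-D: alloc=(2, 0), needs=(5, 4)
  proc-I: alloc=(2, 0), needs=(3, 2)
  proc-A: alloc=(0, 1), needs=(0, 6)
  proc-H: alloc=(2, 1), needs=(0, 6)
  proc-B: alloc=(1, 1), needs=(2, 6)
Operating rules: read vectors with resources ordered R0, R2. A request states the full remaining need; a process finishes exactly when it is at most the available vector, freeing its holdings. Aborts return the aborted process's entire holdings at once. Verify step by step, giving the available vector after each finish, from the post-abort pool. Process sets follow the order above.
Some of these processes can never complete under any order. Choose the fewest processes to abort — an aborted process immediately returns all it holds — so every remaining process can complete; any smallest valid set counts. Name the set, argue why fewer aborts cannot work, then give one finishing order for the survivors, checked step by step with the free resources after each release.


The answer: abort proc-A and proc-H.
Key observation: proc-B could never have finished before the abort; with (2, 2) returned by proc-A and proc-H, it fits at step 4.
No one abort is enough; case by case: proc-G alone leaves proc-A blocked (short on R2); proc-D alone leaves proc-A blocked (short on R2); proc-I alone leaves proc-A blocked (short on R2); proc-A alone leaves proc-H blocked (short on R2); proc-H alone leaves proc-A blocked (short on R2); proc-B alone leaves proc-A blocked (short on R2).
The survivors complete as proc-D, proc-G, proc-I, proc-B. Check, step by step (starting from the post-abort pool):
  pool = (5, 4)
  proc-D needs (5, 4) <= (5, 4) -> finishes; pool += (2, 0) = (7, 4)
  proc-G needs (4, 0) <= (7, 4) -> finishes; pool += (0, 2) = (7, 6)
  proc-I needs (3, 2) <= (7, 6) -> finishes; pool += (2, 0) = (9, 6)
  proc-B needs (2, 6) <= (9, 6) -> finishes; pool += (1, 1) = (10, 7)


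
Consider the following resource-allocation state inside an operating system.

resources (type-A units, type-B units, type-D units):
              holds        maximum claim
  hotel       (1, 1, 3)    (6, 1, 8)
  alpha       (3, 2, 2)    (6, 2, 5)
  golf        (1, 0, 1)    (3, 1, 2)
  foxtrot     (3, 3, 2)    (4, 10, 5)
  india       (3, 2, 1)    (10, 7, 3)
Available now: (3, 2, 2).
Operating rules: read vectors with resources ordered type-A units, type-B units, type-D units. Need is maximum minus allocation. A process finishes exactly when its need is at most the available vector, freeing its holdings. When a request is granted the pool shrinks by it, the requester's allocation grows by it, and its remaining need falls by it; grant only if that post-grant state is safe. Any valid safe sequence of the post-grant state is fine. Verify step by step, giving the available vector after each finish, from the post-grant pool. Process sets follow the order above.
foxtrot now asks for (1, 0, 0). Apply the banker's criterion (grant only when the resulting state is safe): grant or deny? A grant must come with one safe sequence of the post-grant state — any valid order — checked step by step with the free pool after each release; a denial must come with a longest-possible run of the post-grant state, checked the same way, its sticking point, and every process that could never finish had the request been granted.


GRANT — the state after the grant stays safe, e.g. via golf, alpha, hotel, india, foxtrot.
Key observation: the transfer keeps a workable pool ((2, 2, 2)); golf starts the safe sequence.
Step-by-step check of the post-grant state:
  pool = (2, 2, 2)
  run golf (needs (2, 1, 1), free (2, 2, 2)); after release of (1, 0, 1) the pool is (3, 2, 3)
  run alpha (needs (3, 0, 3), free (3, 2, 3)); after release of (3, 2, 2) the pool is (6, 4, 5)
  run hotel (needs (5, 0, 5), free (6, 4, 5)); after release of (1, 1, 3) the pool is (7, 5, 8)
  run india (needs (7, 5, 2), free (7, 5, 8)); after release of (3, 2, 1) the pool is (10, 7, 9)
  run foxtrot (needs (0, 7, 3), free (10, 7, 9)); after release of (4, 3, 2) the pool is (14, 10, 11)


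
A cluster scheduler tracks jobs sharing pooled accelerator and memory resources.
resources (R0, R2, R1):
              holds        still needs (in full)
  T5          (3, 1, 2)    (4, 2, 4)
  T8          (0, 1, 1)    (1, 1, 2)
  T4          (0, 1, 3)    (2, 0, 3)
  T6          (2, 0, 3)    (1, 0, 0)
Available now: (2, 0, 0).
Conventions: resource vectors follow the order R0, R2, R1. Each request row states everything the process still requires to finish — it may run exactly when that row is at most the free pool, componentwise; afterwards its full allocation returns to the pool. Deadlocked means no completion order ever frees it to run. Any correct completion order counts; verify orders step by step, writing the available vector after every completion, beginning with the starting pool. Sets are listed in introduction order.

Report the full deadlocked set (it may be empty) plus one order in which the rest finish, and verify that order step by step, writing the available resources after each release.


Nothing here is deadlocked.
Key observation: T6 fits the free pool immediately, and its release cascades until everyone finishes.
A valid finishing order for the others: T6, T4, T8, T5. Walking it through:
  pool = (2, 0, 0)
  run T6 (needs (1, 0, 0), free (2, 0, 0)); after release of (2, 0, 3) the pool is (4, 0, 3)
  run T4 (needs (2, 0, 3), free (4, 0, 3)); after release of (0, 1, 3) the pool is (4, 1, 6)
  run T8 (needs (1, 1, 2), free (4, 1, 6)); after release of (0, 1, 1) the pool is (4, 2, 7)
  run T5 (needs (4, 2, 4), free (4, 2, 7)); after release of (3, 1, 2) the pool is (7, 3, 9)


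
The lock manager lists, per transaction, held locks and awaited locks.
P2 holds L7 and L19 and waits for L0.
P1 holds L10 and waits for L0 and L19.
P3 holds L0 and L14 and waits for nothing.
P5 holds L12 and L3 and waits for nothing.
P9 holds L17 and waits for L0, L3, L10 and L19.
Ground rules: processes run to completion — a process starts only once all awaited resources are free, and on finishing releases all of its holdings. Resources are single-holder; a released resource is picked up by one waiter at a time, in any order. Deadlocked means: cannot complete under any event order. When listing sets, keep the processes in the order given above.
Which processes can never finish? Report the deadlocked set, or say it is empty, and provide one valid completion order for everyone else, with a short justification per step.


No process is deadlocked.
Key observation: all waits point, directly or indirectly, at processes that can finish, so nothing is permanently blocked.
The rest can finish in the order P3, P2, P1, P5, P9.
Step-by-step check:
  P3 waits on nothing -> runs at once and releases L0 and L14
  P2: everything it awaited (L0) is free; runs, freeing L7 and L19
  P1: everything it awaited (L0 and L19) is free; runs, freeing L10
  P5 waits on nothing -> runs at once and releases L12 and L3
  P9: everything it awaited (L0, L3, L10 and L19) is free; runs, freeing L17


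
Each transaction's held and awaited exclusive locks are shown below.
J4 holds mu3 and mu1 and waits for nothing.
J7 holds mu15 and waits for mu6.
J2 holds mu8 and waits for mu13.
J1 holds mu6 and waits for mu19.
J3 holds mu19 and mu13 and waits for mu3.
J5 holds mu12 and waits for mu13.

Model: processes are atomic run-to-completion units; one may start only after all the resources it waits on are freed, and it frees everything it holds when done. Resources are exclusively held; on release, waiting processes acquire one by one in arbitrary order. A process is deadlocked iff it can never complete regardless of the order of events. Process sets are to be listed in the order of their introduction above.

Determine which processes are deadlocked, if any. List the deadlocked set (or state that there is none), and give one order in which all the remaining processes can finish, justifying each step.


Nothing here is deadlocked.
Key observation: the wait relation is loop-free; peeling off processes with no waits unwinds the whole state.
A valid finishing order for the others: J4, J3, J2, J1, J7, J5.
Step-by-step check:
  J4: no waits; runs immediately, freeing mu3 and mu1
  J3: everything it awaited (mu3) is free; runs, freeing mu19 and mu13
  J2: everything it awaited (mu13) is free; runs, freeing mu8
  J1: everything it awaited (mu19) is free; runs, freeing mu6
  J7: everything it awaited (mu6) is free; runs, freeing mu15
  J5: everything it awaited (mu13) is free; runs, freeing mu12


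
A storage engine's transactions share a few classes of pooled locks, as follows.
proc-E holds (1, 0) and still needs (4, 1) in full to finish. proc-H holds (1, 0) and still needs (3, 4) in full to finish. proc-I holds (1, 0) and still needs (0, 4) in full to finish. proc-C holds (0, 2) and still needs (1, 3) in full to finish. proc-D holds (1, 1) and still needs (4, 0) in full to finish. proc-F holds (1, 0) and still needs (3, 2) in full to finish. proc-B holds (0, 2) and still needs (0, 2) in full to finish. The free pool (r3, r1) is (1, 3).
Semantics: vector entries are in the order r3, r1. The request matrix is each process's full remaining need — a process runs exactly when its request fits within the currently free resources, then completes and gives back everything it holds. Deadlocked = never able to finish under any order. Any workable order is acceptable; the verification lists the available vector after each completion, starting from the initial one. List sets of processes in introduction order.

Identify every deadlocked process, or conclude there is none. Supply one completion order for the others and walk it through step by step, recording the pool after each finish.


The deadlocked set is proc-E, proc-H, proc-D and proc-F.
Key observation: even finishing proc-B, proc-I, proc-C leaves just (2, 7) free — too little r3 for any of the remaining processes.
One completion order for the rest: proc-B, proc-I, proc-C. Walking it through:
  pool = (1, 3)
  proc-B needs (0, 2) <= (1, 3) -> finishes; pool += (0, 2) = (1, 5)
  proc-I needs (0, 4) <= (1, 5) -> finishes; pool += (1, 0) = (2, 5)
  proc-C needs (1, 3) <= (2, 5) -> finishes; pool += (0, 2) = (2, 7)
The stuck group stays short no matter what:
  proc-E cannot run: need (4, 1) vs free (2, 7) (insufficient r3)
  proc-H cannot run: need (3, 4) vs free (2, 7) (insufficient r3)
  proc-D cannot run: need (4, 0) vs free (2, 7) (insufficient r3)
  proc-F cannot run: need (3, 2) vs free (2, 7) (insufficient r3)


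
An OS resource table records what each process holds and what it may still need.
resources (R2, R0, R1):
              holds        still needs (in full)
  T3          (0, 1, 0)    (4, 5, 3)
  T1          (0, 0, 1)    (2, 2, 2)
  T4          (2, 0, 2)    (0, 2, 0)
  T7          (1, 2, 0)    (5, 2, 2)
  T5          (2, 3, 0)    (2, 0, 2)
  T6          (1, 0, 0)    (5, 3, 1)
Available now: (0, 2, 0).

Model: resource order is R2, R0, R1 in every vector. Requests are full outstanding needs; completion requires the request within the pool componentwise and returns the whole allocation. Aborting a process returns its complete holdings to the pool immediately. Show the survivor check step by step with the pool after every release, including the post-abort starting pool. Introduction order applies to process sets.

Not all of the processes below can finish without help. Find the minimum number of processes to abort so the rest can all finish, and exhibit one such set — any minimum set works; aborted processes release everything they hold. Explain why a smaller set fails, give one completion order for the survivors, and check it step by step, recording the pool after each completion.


Abort T6.
Key observation: T7 had no path to completion before; after the abort of T6 ((1, 0, 0) returned), step 5 is where it fits.
Minimality: the empty abort set fails — the state is deadlocked as it stands.
One survivor order: T4, T1, T5, T3, T7. Check, step by step (post-abort pool first):
  pool = (1, 2, 0)
  T4: need (0, 2, 0) fits (1, 2, 0); releases (2, 0, 2), pool now (3, 2, 2)
  T1: need (2, 2, 2) fits (3, 2, 2); releases (0, 0, 1), pool now (3, 2, 3)
  T5: need (2, 0, 2) fits (3, 2, 3); releases (2, 3, 0), pool now (5, 5, 3)
  T3: need (4, 5, 3) fits (5, 5, 3); releases (0, 1, 0), pool now (5, 6, 3)
  T7: need (5, 2, 2) fits (5, 6, 3); releases (1, 2, 0), pool now (6, 8, 3)


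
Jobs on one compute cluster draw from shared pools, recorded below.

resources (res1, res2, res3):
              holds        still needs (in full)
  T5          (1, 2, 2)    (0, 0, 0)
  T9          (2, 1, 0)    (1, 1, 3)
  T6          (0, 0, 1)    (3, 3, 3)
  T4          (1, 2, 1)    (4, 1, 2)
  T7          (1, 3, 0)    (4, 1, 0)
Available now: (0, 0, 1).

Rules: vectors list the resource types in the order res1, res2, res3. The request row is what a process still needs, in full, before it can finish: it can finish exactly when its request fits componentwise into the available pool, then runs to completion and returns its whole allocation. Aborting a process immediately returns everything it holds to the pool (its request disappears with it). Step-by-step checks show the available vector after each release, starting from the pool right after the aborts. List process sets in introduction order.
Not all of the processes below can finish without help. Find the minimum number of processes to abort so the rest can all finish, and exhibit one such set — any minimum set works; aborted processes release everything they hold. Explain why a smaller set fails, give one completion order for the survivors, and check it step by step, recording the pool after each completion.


The answer: abort T7.
Key observation: before aborting T7, T4 was permanently blocked — no order could ever run it; afterwards it completes at step 4.
No smaller set exists: with zero aborts the deadlock remains.
One survivor order: T5, T9, T6, T4. Step-by-step check (post-abort pool first):
  pool = (1, 3, 1)
  T5: need (0, 0, 0) fits (1, 3, 1); releases (1, 2, 2), pool now (2, 5, 3)
  T9: need (1, 1, 3) fits (2, 5, 3); releases (2, 1, 0), pool now (4, 6, 3)
  T6: need (3, 3, 3) fits (4, 6, 3); releases (0, 0, 1), pool now (4, 6, 4)
  T4: need (4, 1, 2) fits (4, 6, 4); releases (1, 2, 1), pool now (5, 8, 5)


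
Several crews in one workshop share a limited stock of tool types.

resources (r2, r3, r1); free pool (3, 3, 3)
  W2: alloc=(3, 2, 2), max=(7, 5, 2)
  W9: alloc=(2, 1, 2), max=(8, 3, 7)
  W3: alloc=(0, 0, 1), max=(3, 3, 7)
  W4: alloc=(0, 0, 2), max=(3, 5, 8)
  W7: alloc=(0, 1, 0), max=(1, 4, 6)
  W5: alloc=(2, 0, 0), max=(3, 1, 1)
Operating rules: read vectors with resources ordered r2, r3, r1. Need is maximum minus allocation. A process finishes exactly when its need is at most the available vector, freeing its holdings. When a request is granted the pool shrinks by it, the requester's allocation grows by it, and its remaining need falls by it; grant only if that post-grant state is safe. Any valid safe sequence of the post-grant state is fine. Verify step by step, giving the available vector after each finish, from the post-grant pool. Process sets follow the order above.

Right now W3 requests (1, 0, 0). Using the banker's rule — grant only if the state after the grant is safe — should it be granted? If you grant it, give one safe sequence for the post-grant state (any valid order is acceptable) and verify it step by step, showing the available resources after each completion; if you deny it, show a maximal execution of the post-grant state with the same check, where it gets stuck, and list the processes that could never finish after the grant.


GRANT. The post-grant state is safe; one safe sequence: W5, W2, W9, W7, W3, W4.
Key observation: even at the reduced pool (2, 3, 3), W5 fits immediately, so safety survives the grant.
Step-by-step check of the post-grant state:
  pool = (2, 3, 3)
  W5 needs (1, 1, 1) <= (2, 3, 3) -> finishes; pool += (2, 0, 0) = (4, 3, 3)
  W2 needs (4, 3, 0) <= (4, 3, 3) -> finishes; pool += (3, 2, 2) = (7, 5, 5)
  W9 needs (6, 2, 5) <= (7, 5, 5) -> finishes; pool += (2, 1, 2) = (9, 6, 7)
  W7 needs (1, 3, 6) <= (9, 6, 7) -> finishes; pool += (0, 1, 0) = (9, 7, 7)
  W3 needs (2, 3, 6) <= (9, 7, 7) -> finishes; pool += (1, 0, 1) = (10, 7, 8)
  W4 needs (3, 5, 6) <= (10, 7, 8) -> finishes; pool += (0, 0, 2) = (10, 7, 10)


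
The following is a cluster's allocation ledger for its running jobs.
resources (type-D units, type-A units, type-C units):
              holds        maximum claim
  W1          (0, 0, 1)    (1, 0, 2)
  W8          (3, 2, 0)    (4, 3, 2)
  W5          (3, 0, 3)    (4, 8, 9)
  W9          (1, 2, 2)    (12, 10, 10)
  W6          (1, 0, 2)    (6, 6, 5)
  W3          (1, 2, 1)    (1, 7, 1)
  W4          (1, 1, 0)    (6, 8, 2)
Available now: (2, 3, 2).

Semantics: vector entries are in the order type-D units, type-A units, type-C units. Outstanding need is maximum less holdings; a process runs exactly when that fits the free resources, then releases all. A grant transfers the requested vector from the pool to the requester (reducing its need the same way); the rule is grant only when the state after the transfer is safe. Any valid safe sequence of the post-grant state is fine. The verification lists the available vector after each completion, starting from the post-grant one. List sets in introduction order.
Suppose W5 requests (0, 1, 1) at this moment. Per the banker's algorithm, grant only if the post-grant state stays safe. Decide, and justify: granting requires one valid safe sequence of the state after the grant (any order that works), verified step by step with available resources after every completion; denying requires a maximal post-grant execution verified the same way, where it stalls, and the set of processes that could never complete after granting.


DENY. Granting would leave the state unsafe.
Key observation: no order helps: past W1, W8, the free pool tops out at (5, 4, 2), below what each blocked process needs in type-A units.
On the post-grant state, W1, W8 is a maximal run — nothing extends it. Step-by-step check:
  pool = (2, 2, 1)
  W1 needs (1, 0, 1) <= (2, 2, 1) -> finishes; pool += (0, 0, 1) = (2, 2, 2)
  W8 needs (1, 1, 2) <= (2, 2, 2) -> finishes; pool += (3, 2, 0) = (5, 4, 2)
  blocked: W5 wants (1, 7, 5), pool (5, 4, 2) — not enough type-A units and type-C units
  blocked: W9 wants (11, 8, 8), pool (5, 4, 2) — not enough type-D units, type-A units and type-C units
  blocked: W6 wants (5, 6, 3), pool (5, 4, 2) — not enough type-A units and type-C units
  blocked: W3 wants (0, 5, 0), pool (5, 4, 2) — not enough type-A units
  blocked: W4 wants (5, 7, 2), pool (5, 4, 2) — not enough type-A units
Had the request been granted, W5, W9, W6, W3 and W4 could never finish.


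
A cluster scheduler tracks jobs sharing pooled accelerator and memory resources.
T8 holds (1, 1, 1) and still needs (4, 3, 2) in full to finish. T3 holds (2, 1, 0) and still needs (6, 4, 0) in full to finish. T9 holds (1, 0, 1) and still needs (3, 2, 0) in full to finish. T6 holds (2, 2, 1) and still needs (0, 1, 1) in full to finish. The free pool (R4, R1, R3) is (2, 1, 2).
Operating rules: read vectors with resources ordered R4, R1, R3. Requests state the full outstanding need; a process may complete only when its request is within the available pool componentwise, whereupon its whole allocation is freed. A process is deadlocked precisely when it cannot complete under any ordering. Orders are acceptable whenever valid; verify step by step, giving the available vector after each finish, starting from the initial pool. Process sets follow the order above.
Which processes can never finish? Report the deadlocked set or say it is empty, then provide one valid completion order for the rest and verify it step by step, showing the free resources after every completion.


Nothing here is deadlocked.
Key observation: T6 leads a chain of completions in which each release enables another process.
One completion order for the rest: T6, T9, T8, T3. Step-by-step check:
  pool = (2, 1, 2)
  run T6 (needs (0, 1, 1), free (2, 1, 2)); after release of (2, 2, 1) the pool is (4, 3, 3)
  run T9 (needs (3, 2, 0), free (4, 3, 3)); after release of (1, 0, 1) the pool is (5, 3, 4)
  run T8 (needs (4, 3, 2), free (5, 3, 4)); after release of (1, 1, 1) the pool is (6, 4, 5)
  run T3 (needs (6, 4, 0), free (6, 4, 5)); after release of (2, 1, 0) the pool is (8, 5, 5)


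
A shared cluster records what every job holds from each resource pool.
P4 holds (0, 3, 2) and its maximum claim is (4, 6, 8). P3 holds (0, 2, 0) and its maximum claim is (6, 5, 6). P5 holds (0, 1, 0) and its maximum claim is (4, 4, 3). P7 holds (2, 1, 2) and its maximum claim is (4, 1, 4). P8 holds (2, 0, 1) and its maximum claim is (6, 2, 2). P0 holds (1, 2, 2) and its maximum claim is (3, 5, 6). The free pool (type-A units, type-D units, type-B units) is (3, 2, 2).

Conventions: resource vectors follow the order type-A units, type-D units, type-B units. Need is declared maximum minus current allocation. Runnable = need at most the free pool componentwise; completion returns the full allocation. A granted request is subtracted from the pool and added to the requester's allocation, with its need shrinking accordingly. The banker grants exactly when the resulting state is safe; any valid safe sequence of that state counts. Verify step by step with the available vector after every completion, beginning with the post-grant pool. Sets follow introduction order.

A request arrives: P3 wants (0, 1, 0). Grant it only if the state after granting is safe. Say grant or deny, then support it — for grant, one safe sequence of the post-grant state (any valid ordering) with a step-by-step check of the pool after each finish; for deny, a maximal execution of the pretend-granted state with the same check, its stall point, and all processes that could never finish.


DENY: after the grant no complete ordering would exist.
Key observation: after P7, P8 the pool peaks at (7, 2, 5), and each blocked process is short somewhere: P4 on type-D units, type-B units; P3 on type-B units; P5 on type-D units; P0 on type-D units.
After a pretend grant, a maximal execution: P7, P8 — then nothing else fits. Walking it through:
  pool = (3, 1, 2)
  run P7 (needs (2, 0, 2), free (3, 1, 2)); after release of (2, 1, 2) the pool is (5, 2, 4)
  run P8 (needs (4, 2, 1), free (5, 2, 4)); after release of (2, 0, 1) the pool is (7, 2, 5)
  P4 still needs (4, 3, 6) but only (7, 2, 5) is free — short on type-D units and type-B units
  P3 still needs (6, 2, 6) but only (7, 2, 5) is free — short on type-B units
  P5 still needs (4, 3, 3) but only (7, 2, 5) is free — short on type-D units
  P0 still needs (2, 3, 4) but only (7, 2, 5) is free — short on type-D units
Post-grant, the permanently blocked set is P4, P3, P5 and P0.


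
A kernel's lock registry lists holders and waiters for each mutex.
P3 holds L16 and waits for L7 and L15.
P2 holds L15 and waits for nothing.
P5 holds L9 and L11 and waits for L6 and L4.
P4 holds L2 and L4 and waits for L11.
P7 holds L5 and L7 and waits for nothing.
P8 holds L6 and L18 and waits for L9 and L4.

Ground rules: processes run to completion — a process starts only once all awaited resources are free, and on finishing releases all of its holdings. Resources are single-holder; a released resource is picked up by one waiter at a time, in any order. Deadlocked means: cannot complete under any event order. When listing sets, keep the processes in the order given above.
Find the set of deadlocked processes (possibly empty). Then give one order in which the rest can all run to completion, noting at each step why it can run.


The deadlocked set is P5, P4 and P8.
Key observation: the knot is the closed ring of waits P5 -> P4 -> P5; P8 is caught in further circular waits.
One completion order for the rest: P2, P7, P3.
Step-by-step check:
  P2: no waits; runs immediately, freeing L15
  P7: no waits; runs immediately, freeing L5 and L7
  P3 waits on L7 and L15 — all released -> runs and releases L16


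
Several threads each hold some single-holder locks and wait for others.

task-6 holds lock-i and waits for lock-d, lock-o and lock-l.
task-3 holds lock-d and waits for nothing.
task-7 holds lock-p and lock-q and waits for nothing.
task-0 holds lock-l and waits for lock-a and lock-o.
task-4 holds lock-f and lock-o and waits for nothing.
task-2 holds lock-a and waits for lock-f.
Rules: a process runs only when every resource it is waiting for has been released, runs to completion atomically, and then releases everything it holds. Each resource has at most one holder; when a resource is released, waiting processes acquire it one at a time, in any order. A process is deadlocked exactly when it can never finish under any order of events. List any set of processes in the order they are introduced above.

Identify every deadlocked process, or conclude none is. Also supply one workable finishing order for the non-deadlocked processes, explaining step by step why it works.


The deadlocked set is empty.
Key observation: every chain of waits terminates; starting from the processes that wait on nothing, all the rest unlock in turn.
A valid finishing order for the others: task-4, task-3, task-2, task-0, task-6, task-7.
Step-by-step check:
  run task-4 (it waits on nothing); releases lock-f and lock-o
  run task-3 (it waits on nothing); releases lock-d
  task-2: everything it awaited (lock-f) is free; runs, freeing lock-a
  task-0: everything it awaited (lock-a and lock-o) is free; runs, freeing lock-l
  task-6: everything it awaited (lock-d, lock-o and lock-l) is free; runs, freeing lock-i
  run task-7 (it waits on nothing); releases lock-p and lock-q


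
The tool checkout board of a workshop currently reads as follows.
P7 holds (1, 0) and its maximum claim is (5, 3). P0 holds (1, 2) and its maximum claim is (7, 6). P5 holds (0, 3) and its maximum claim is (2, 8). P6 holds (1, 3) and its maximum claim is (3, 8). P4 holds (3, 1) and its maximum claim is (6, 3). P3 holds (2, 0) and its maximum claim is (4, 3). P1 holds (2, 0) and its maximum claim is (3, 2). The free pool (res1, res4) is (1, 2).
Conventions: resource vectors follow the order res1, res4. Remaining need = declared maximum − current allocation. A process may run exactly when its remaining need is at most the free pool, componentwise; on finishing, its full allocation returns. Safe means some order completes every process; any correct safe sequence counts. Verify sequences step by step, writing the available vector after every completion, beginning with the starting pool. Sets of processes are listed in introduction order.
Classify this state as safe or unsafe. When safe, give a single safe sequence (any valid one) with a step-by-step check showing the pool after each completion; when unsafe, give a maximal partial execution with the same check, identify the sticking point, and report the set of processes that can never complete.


UNSAFE — no complete ordering exists.
Key observation: P1, P4, P3, P7 can finish, but then (9, 3) is all there is, and the blocked group's res4 demands exceed it.
The run P1, P4, P3, P7 cannot be extended any further. Verifying each step:
  pool = (1, 2)
  run P1 (needs (1, 2), free (1, 2)); after release of (2, 0) the pool is (3, 2)
  run P4 (needs (3, 2), free (3, 2)); after release of (3, 1) the pool is (6, 3)
  run P3 (needs (2, 3), free (6, 3)); after release of (2, 0) the pool is (8, 3)
  run P7 (needs (4, 3), free (8, 3)); after release of (1, 0) the pool is (9, 3)
  P0 still needs (6, 4) but only (9, 3) is free — short on res4
  P5 still needs (2, 5) but only (9, 3) is free — short on res4
  P6 still needs (2, 5) but only (9, 3) is free — short on res4
Permanently blocked: P0, P5 and P6.


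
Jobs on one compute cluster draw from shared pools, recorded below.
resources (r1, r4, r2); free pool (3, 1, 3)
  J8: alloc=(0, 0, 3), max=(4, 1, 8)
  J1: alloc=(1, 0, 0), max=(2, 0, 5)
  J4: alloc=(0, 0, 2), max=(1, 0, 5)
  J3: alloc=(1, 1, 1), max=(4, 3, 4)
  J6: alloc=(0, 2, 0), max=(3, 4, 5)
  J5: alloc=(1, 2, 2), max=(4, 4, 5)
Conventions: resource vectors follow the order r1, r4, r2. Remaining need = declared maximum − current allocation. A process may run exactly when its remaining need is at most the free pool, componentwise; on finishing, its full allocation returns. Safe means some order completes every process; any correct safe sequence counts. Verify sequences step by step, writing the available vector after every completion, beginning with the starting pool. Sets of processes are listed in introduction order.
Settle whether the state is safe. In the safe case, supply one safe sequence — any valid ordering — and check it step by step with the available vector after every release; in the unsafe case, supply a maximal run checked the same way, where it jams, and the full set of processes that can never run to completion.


UNSAFE — no complete ordering exists.
Key observation: r4 is the bottleneck — with J4, J1, J8 done the pool holds (4, 1, 8), short of every remaining need.
A maximal execution: J4, J1, J8 — then nothing else fits. Verifying each step:
  pool = (3, 1, 3)
  run J4 (needs (1, 0, 3), free (3, 1, 3)); after release of (0, 0, 2) the pool is (3, 1, 5)
  run J1 (needs (1, 0, 5), free (3, 1, 5)); after release of (1, 0, 0) the pool is (4, 1, 5)
  run J8 (needs (4, 1, 5), free (4, 1, 5)); after release of (0, 0, 3) the pool is (4, 1, 8)
  J3 still needs (3, 2, 3) but only (4, 1, 8) is free — short on r4
  J6 still needs (3, 2, 5) but only (4, 1, 8) is free — short on r4
  J5 still needs (3, 2, 3) but only (4, 1, 8) is free — short on r4
Processes that can never finish: J3, J6 and J5.


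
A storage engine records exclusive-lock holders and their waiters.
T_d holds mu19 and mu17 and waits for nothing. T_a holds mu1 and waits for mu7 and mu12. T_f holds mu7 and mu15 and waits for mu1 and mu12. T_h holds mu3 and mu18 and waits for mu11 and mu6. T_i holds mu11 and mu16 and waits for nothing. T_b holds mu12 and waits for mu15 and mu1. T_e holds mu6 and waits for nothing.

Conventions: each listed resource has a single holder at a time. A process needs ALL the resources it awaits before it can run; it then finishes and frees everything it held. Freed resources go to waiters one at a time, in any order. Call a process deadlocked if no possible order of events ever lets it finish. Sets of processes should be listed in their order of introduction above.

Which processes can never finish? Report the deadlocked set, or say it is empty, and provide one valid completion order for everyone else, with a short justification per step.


Deadlocked: T_a, T_f and T_b.
Key observation: the loop T_a -> T_f -> T_a blocks itself forever; T_b is caught in further circular waits.
The rest can finish in the order T_e, T_d, T_i, T_h.
Walking it through:
  T_e waits on nothing -> runs at once and releases mu6
  T_d waits on nothing -> runs at once and releases mu19 and mu17
  T_i waits on nothing -> runs at once and releases mu11 and mu16
  T_h: everything it awaited (mu11 and mu6) is free; runs, freeing mu3 and mu18


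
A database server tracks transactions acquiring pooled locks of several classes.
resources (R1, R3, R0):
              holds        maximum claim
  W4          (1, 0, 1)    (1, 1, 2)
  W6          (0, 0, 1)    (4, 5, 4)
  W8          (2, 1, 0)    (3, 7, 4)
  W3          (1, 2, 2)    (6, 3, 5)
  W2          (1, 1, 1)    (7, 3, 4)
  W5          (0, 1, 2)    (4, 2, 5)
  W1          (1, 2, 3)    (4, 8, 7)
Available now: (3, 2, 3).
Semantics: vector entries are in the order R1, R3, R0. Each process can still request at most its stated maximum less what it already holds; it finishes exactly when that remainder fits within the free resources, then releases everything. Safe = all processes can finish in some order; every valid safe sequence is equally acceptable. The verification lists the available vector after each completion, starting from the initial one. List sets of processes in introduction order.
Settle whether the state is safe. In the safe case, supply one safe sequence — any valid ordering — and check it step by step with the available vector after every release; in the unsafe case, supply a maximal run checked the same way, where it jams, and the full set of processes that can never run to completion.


The state is UNSAFE.
Key observation: after W4, W5 the pool peaks at (4, 3, 6), and each blocked process is short somewhere: W6 on R3; W8 on R3; W3 on R1; W2 on R1; W1 on R3.
A maximal execution: W4, W5 — then nothing else fits. Check, step by step:
  pool = (3, 2, 3)
  W4 needs (0, 1, 1) <= (3, 2, 3) -> finishes; pool += (1, 0, 1) = (4, 2, 4)
  W5 needs (4, 1, 3) <= (4, 2, 4) -> finishes; pool += (0, 1, 2) = (4, 3, 6)
  W6 cannot run: need (4, 5, 3) vs free (4, 3, 6) (insufficient R3)
  W8 cannot run: need (1, 6, 4) vs free (4, 3, 6) (insufficient R3)
  W3 cannot run: need (5, 1, 3) vs free (4, 3, 6) (insufficient R1)
  W2 cannot run: need (6, 2, 3) vs free (4, 3, 6) (insufficient R1)
  W1 cannot run: need (3, 6, 4) vs free (4, 3, 6) (insufficient R3)
Never able to finish: W6, W8, W3, W2 and W1.


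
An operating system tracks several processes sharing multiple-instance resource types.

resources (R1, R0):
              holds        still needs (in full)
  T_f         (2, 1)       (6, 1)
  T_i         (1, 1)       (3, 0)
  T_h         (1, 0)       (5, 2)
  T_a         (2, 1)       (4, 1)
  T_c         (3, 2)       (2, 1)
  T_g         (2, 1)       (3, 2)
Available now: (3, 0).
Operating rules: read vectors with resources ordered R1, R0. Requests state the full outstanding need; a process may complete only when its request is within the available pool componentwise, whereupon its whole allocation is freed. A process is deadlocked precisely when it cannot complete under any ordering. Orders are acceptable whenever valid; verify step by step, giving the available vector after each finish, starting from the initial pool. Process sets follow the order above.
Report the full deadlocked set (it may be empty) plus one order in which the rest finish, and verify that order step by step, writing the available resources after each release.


Nothing here is deadlocked.
Key observation: T_i fits the free pool immediately, and its release cascades until everyone finishes.
One completion order for the rest: T_i, T_a, T_f, T_g, T_h, T_c. Step-by-step check:
  pool = (3, 0)
  run T_i (needs (3, 0), free (3, 0)); after release of (1, 1) the pool is (4, 1)
  run T_a (needs (4, 1), free (4, 1)); after release of (2, 1) the pool is (6, 2)
  run T_f (needs (6, 1), free (6, 2)); after release of (2, 1) the pool is (8, 3)
  run T_g (needs (3, 2), free (8, 3)); after release of (2, 1) the pool is (10, 4)
  run T_h (needs (5, 2), free (10, 4)); after release of (1, 0) the pool is (11, 4)
  run T_c (needs (2, 1), free (11, 4)); after release of (3, 2) the pool is (14, 6)


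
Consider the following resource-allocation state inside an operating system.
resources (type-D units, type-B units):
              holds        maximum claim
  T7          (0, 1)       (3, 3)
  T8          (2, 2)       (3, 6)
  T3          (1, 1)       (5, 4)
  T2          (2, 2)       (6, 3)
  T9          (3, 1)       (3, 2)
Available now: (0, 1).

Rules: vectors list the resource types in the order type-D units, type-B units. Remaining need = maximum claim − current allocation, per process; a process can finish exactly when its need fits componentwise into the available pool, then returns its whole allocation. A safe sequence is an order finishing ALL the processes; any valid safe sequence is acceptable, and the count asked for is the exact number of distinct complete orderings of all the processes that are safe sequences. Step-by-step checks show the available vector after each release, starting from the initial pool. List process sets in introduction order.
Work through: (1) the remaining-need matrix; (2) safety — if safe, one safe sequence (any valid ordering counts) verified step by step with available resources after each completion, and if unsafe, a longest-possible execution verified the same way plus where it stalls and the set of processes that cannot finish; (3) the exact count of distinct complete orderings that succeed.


(1) Need matrix, components ordered type-D units, type-B units:
  T7: (3, 2)
  T8: (1, 4)
  T3: (4, 3)
  T2: (4, 1)
  T9: (0, 1)
(2) UNSAFE — no complete ordering exists.
Key observation: after T9, T7 the pool peaks at (3, 3), and each blocked process is short somewhere: T8 on type-B units; T3 on type-D units; T2 on type-D units.
Going as far as possible: T9, T7; after that, nothing fits. Step-by-step check:
  pool = (0, 1)
  T9: need (0, 1) fits (0, 1); releases (3, 1), pool now (3, 2)
  T7: need (3, 2) fits (3, 2); releases (0, 1), pool now (3, 3)
  T8 cannot run: need (1, 4) vs free (3, 3) (insufficient type-B units)
  T3 cannot run: need (4, 3) vs free (3, 3) (insufficient type-D units)
  T2 cannot run: need (4, 1) vs free (3, 3) (insufficient type-D units)
Never able to finish: T8, T3 and T2.
(3) Exactly 0 of the possible complete orderings are safe sequences.


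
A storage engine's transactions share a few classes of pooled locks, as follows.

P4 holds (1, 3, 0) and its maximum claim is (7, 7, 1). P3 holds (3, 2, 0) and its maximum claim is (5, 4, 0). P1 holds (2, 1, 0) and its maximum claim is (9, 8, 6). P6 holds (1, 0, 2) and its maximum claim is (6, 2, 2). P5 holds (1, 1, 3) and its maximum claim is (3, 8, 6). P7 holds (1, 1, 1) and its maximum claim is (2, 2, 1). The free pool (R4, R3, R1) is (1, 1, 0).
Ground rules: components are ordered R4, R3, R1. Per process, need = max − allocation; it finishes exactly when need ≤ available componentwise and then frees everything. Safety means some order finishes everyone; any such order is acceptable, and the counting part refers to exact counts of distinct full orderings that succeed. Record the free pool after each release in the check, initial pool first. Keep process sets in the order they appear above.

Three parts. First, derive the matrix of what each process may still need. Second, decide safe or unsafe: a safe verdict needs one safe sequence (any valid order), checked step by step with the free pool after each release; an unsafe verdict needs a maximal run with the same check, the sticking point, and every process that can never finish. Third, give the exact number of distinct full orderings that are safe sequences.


(1) Remaining need (order R4, R3, R1):
  P4: (6, 4, 1)
  P3: (2, 2, 0)
  P1: (7, 7, 6)
  P6: (5, 2, 0)
  P5: (2, 7, 3)
  P7: (1, 1, 0)
(2) The state is SAFE; one workable sequence: P7, P3, P6, P4, P5, P1.
Key observation: at P7 the run first touches a limit — (1, 1, 0) against (1, 1, 0), exact on a resource it actually requests.
Verifying each step:
  pool = (1, 1, 0)
  P7 needs (1, 1, 0) <= (1, 1, 0) -> finishes; pool += (1, 1, 1) = (2, 2, 1)
  P3 needs (2, 2, 0) <= (2, 2, 1) -> finishes; pool += (3, 2, 0) = (5, 4, 1)
  P6 needs (5, 2, 0) <= (5, 4, 1) -> finishes; pool += (1, 0, 2) = (6, 4, 3)
  P4 needs (6, 4, 1) <= (6, 4, 3) -> finishes; pool += (1, 3, 0) = (7, 7, 3)
  P5 needs (2, 7, 3) <= (7, 7, 3) -> finishes; pool += (1, 1, 3) = (8, 8, 6)
  P1 needs (7, 7, 6) <= (8, 8, 6) -> finishes; pool += (2, 1, 0) = (10, 9, 6)
(3) The exact count: 1 of the possible complete orderings is a safe sequence.
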